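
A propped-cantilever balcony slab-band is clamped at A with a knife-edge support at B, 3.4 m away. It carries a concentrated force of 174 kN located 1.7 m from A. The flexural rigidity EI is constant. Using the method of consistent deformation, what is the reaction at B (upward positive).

R_B = 54.38 kN

Take the reaction at B as the redundant and release it; the primary structure is a cantilever fixed at A.
Primary-structure tip deflection at B by superposition:
  point load 174 at a = 1.7: Pa²(3L − a)/(6EI) = 712.4/EI
Tip deflection under a unit load at B: L³/(3EI) = 13.1/EI.
The prop prevents deflection at B: R_B = δ_0/δ_{BB} = 712.4/13.1 = 54.38 kN.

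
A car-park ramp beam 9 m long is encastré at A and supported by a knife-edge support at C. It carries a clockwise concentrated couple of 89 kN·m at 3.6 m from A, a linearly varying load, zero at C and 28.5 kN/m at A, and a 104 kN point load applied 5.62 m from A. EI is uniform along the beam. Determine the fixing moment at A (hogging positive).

M_A = 308.4 kN·m

Take the reaction at C as the redundant and release it; the primary structure is a cantilever fixed at A.
Deflection at C on the released cantilever, summing each load's contribution:
  clockwise couple 89 at a = 3.6: M₀a(2L − a)/(2EI) = 2307/EI
  triangular load, peak 28.5 at the fixed end: w₀L⁴/(30EI) = 6233/EI
  point load 104 at a = 5.62: Pa²(3L − a)/(6EI) = 11705/EI
  δ_0 = 20245/EI
Flexibility coefficient — unit upward force at C: δ_{CC} = L³/(3EI) = 243/EI.
Compatibility at C: δ_0 − R_C·δ_{CC} = 0, so R_C = 20245/243 = 83.31 kN.
Moment equilibrium about A: M_A = Σ(load moments about A) − R_C·L = 1058 − 83.31×9 = 308.4 kN·m.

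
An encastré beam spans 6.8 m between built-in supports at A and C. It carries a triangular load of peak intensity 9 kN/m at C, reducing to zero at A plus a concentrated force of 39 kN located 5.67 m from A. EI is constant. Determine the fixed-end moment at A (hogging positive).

Release both end moments; the primary structure is a simply-supported span AC with redundants M_A and M_C.
Simple-span end rotations at A and C under the given loads:
  at A: triangular load, peak 9: 7w₀L³/(360EI) = 55.03/EI
  at C: triangular load, peak 9: w₀L³/(45EI) = 62.89/EI
  at A: point load 39 at a = 5.67: Pab(L + b)/(6LEI) = 48.57/EI
  at C: point load 39 at a = 5.67: Pab(L + a)/(6LEI) = 76.37/EI
  θ_A0 = 103.6/EI,  θ_C0 = 139.3/EI
Flexibility coefficients: a unit moment at one end gives L/(3EI) there and L/(6EI) at the far end, so f₁₁ = f₂₂ = 2.267/EI and f₁₂ = f₂₁ = 1.133/EI.
Compatibility — zero rotation at each built-in end:
  2.267 M_A + 1.133 M_C = 103.6
  1.133 M_A + 2.267 M_C = 139.3
Solving the pair gives M_A = 19.98 kN·m and M_C = 51.45 kN·m (hogging).

M_A = 19.98 kN·m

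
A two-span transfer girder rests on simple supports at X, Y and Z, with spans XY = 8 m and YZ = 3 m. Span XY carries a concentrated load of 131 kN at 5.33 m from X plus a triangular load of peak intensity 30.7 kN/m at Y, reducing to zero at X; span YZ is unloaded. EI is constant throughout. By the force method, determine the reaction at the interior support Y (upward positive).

R_Y = 277.5 kN

Insert a hinge at Y; M_Y is the redundant, and each span becomes simply supported.
Rotations at Y on the released spans (each span's end-slope, ×1/EI):
  span XY: point load 131 at a = 5.33: Pab(L + a)/(6LEI) = 517.7/EI
  span XY: triangular load, peak 30.7: w₀L³/(45EI) = 349.3/EI
  relative rotation θ_0 = (867 + 0)/EI = 867/EI
A unit hogging moment at Y produces rotation L₁/(3EI) + L₂/(3EI) = 3.667/EI.
Slope continuity at Y: θ_0 = M_Y·3.667/EI, so M_Y = 867/3.667 = 236.5 kN·m (hogging).
Span XY, ΣM about X with M_Y applied at Y: R_Y^{XY}·8 = 1353 + 236.5, so R_Y^{XY} = 198.7 kN and R_X = 253.8 − 198.7 = 55.1 kN.
Span YZ, ΣM about Z: R_Y^{YZ}·3 = 0 + 236.5, so R_Y^{YZ} = 78.82 kN and R_Z = 0 − 78.82 = -78.82 kN.
R_Y = 198.7 + 78.82 = 277.5 kN.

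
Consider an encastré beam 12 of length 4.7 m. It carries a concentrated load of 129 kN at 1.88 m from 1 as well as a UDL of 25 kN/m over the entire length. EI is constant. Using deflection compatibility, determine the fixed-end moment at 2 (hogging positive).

Release both end moments; the primary structure is a simply-supported span 12 with redundants M_1 and M_2.
On the primary (simply-supported) span, the end slopes from the loading are:
  at 1: point load 129 at a = 1.88: Pab(L + b)/(6LEI) = 182.4/EI
  at 2: point load 129 at a = 1.88: Pab(L + a)/(6LEI) = 159.6/EI
  at 1: UDL 25: wL³/(24EI) = 108.1/EI
  at 2: UDL 25: wL³/(24EI) = 108.1/EI
  θ_10 = 290.5/EI,  θ_20 = 267.7/EI
Flexibility coefficients: a unit moment at one end gives L/(3EI) there and L/(6EI) at the far end, so f₁₁ = f₂₂ = 1.567/EI and f₁₂ = f₂₁ = 0.7833/EI.
Compatibility — zero rotation at each built-in end:
  1.567 M_1 + 0.7833 M_2 = 290.5
  0.7833 M_1 + 1.567 M_2 = 267.7
Solving the pair gives M_1 = 133.3 kN·m and M_2 = 104.2 kN·m (hogging).

M_2 = 104.2 kN·m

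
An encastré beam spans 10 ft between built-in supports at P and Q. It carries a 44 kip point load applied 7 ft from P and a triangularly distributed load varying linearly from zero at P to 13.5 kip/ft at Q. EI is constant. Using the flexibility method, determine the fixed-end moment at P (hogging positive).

M_P = 72.72 kip·ft

Take the two fixed-end moments M_P, M_Q as redundants; the released structure is the simple span PQ.
End rotations of the released simple span under the applied load (×1/EI):
  at P: point load 44 at a = 7: Pab(L + b)/(6LEI) = 200.2/EI
  at Q: point load 44 at a = 7: Pab(L + a)/(6LEI) = 261.8/EI
  at P: triangular load, peak 13.5: 7w₀L³/(360EI) = 262.5/EI
  at Q: triangular load, peak 13.5: w₀L³/(45EI) = 300/EI
  θ_P0 = 462.7/EI,  θ_Q0 = 561.8/EI
Flexibility coefficients: a unit moment at one end gives L/(3EI) there and L/(6EI) at the far end, so f₁₁ = f₂₂ = 3.333/EI and f₁₂ = f₂₁ = 1.667/EI.
Compatibility — zero rotation at each built-in end:
  3.333 M_P + 1.667 M_Q = 462.7
  1.667 M_P + 3.333 M_Q = 561.8
Solving the pair gives M_P = 72.72 kip·ft and M_Q = 132.2 kip·ft (hogging).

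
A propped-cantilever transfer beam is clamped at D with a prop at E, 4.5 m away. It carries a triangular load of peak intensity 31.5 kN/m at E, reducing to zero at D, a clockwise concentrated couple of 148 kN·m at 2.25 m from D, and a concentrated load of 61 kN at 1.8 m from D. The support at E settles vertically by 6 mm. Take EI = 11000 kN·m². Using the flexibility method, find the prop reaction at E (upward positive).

Choose R_E as the redundant. The primary structure is the cantilever fixed at D.
Downward deflection at the released point E due to the loads:
  triangular load, peak 31.5 at the free end: 11w₀L⁴/(120EI) = 1184/EI
  clockwise couple 148 at a = 2.25: M₀a(2L − a)/(2EI) = 1124/EI
  point load 61 at a = 1.8: Pa²(3L − a)/(6EI) = 385.4/EI
  δ_0 = 2693/EI
Tip deflection under a unit load at E: L³/(3EI) = 30.38/EI.
With EI = 11000 kN·m²: δ_0 = 0.24485 m and δ_{EE} = 0.002761 m/kN.
Compatibility — the beam at E must follow the support down by 0.006 m: δ_0 − R_E·δ_{EE} = 0.006, so R_E = (0.24485 − 0.006)/0.002761 = 86.5 kN.

R_E = 86.5 kN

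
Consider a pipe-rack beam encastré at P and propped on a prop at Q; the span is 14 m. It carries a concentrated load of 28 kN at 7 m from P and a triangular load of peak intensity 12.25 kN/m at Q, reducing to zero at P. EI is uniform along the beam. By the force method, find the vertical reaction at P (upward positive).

Remove the prop at Q; the released (primary) structure is a cantilever built in at P.
Deflection at Q on the released cantilever, summing each load's contribution:
  point load 28 at a = 7: Pa²(3L − a)/(6EI) = 8003/EI
  triangular load, peak 12.25 at the free end: 11w₀L⁴/(120EI) = 43138/EI
  δ_0 = 51141/EI
Tip deflection under a unit load at Q: L³/(3EI) = 914.7/EI.
The prop prevents deflection at Q: R_Q = δ_0/δ_{QQ} = 51141/914.7 = 55.91 kN.
Vertical equilibrium: R_P = ΣP − R_Q = 113.8 − 55.91 = 57.84 kN.

R_P = 57.84 kN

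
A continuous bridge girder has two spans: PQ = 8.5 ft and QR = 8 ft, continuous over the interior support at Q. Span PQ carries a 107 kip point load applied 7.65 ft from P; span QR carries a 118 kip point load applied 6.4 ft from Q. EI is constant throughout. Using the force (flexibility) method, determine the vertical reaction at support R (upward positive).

Release continuity at Q by inserting a hinge; the redundant is the internal moment M_Q. The primary structure is two simply-supported spans PQ and QR.
End slopes at the hinge Q, treating each span as simply supported:
  span PQ: point load 107 at a = 7.65: Pab(L + a)/(6LEI) = 220.3/EI
  span QR: point load 118 at a = 6.4: Pab(L + b)/(6LEI) = 241.7/EI
  relative rotation θ_0 = (220.3 + 241.7)/EI = 462/EI
A unit hogging moment at Q produces rotation L₁/(3EI) + L₂/(3EI) = 5.5/EI.
Slope continuity at Q: θ_0 = M_Q·5.5/EI, so M_Q = 462/5.5 = 84 kip·ft (hogging).
Span QR, ΣM about R: R_Q^{QR}·8 = 188.8 + 84, so R_Q^{QR} = 34.1 kip and R_R = 118 − 34.1 = 83.9 kip.

R_R = 83.9 kip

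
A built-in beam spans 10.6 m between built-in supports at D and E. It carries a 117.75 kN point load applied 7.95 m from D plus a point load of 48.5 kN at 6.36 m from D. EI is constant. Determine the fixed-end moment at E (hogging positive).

Release both end moments; the primary structure is a simply-supported span DE with redundants M_D and M_E.
Simple-span end rotations at D and E under the given loads:
  at D: point load 117.75 at a = 7.95: Pab(L + b)/(6LEI) = 516.8/EI
  at E: point load 117.75 at a = 7.95: Pab(L + a)/(6LEI) = 723.5/EI
  at D: point load 48.5 at a = 6.36: Pab(L + b)/(6LEI) = 305.2/EI
  at E: point load 48.5 at a = 6.36: Pab(L + a)/(6LEI) = 348.8/EI
  θ_D0 = 822/EI,  θ_E0 = 1072/EI
Flexibility coefficients: a unit moment at one end gives L/(3EI) there and L/(6EI) at the far end, so f₁₁ = f₂₂ = 3.533/EI and f₁₂ = f₂₁ = 1.767/EI.
Compatibility — zero rotation at each built-in end:
  3.533 M_D + 1.767 M_E = 822
  1.767 M_D + 3.533 M_E = 1072
Solving the pair gives M_D = 107.9 kN·m and M_E = 249.6 kN·m (hogging).

M_E = 249.6 kN·m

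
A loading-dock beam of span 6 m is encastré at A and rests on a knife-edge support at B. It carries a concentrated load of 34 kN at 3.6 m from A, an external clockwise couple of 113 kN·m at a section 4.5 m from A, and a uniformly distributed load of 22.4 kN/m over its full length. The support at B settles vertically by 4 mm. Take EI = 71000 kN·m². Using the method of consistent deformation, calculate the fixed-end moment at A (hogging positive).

M_A = 112.8 kN·m

Remove the prop at B; the released (primary) structure is a cantilever built in at A.
Primary-structure tip deflection at B by superposition:
  point load 34 at a = 3.6: Pa²(3L − a)/(6EI) = 1058/EI
  clockwise couple 113 at a = 4.5: M₀a(2L − a)/(2EI) = 1907/EI
  UDL 22.4: wL⁴/(8EI) = 3629/EI
  δ_0 = 6593/EI
Flexibility coefficient — unit upward force at B: δ_{BB} = L³/(3EI) = 72/EI.
With EI = 71000 kN·m²: δ_0 = 0.092862 m and δ_{BB} = 0.001014 m/kN.
Compatibility — the beam at B must follow the support down by 0.004 m: δ_0 − R_B·δ_{BB} = 0.004, so R_B = (0.092862 − 0.004)/0.001014 = 87.63 kN.
Moment equilibrium about A: M_A = Σ(load moments about A) − R_B·L = 638.6 − 87.63×6 = 112.8 kN·m.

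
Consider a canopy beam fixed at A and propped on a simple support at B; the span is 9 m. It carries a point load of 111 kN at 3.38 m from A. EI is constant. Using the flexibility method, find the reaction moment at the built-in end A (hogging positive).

Choose R_B as the redundant. The primary structure is the cantilever fixed at A.
Deflection at B on the released cantilever, summing each load's contribution:
  point load 111 at a = 3.38: Pa²(3L − a)/(6EI) = 4992/EI
Tip deflection under a unit load at B: L³/(3EI) = 243/EI.
The prop prevents deflection at B: R_B = δ_0/δ_{BB} = 4992/243 = 20.54 kN.
Moment equilibrium about A: M_A = Σ(load moments about A) − R_B·L = 375.2 − 20.54×9 = 190.3 kN·m.

M_A = 190.3 kN·m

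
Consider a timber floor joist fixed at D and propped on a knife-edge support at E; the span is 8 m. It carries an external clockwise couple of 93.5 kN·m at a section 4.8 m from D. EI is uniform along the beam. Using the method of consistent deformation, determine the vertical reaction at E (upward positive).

Remove the prop at E; the released (primary) structure is a cantilever built in at D.
Downward deflection at the released point E due to the loads:
  clockwise couple 93.5 at a = 4.8: M₀a(2L − a)/(2EI) = 2513/EI
Tip deflection under a unit load at E: L³/(3EI) = 170.7/EI.
The prop prevents deflection at E: R_E = δ_0/δ_{EE} = 2513/170.7 = 14.73 kN.

R_E = 14.73 kN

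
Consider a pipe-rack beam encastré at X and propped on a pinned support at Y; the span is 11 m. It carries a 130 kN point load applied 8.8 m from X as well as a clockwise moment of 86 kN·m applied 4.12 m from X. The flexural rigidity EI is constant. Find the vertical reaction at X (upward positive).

Take the reaction at Y as the redundant and release it; the primary structure is a cantilever fixed at X.
Primary-structure tip deflection at Y by superposition:
  point load 130 at a = 8.8: Pa²(3L − a)/(6EI) = 40604/EI
  clockwise couple 86 at a = 4.12: M₀a(2L − a)/(2EI) = 3168/EI
  δ_0 = 43772/EI
Flexibility coefficient — unit upward force at Y: δ_{YY} = L³/(3EI) = 443.7/EI.
Compatibility at Y: δ_0 − R_Y·δ_{YY} = 0, so R_Y = 43772/443.7 = 98.66 kN.
Vertical equilibrium: R_X = ΣP − R_Y = 130 − 98.66 = 31.34 kN.

R_X = 31.34 kN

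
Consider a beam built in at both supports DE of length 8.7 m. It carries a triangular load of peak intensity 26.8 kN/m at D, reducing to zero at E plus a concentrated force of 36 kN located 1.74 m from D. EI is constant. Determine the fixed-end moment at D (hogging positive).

M_D = 141.5 kN·m

Release both end moments; the primary structure is a simply-supported span DE with redundants M_D and M_E.
On the primary (simply-supported) span, the end slopes from the loading are:
  at D: triangular load, peak 26.8: w₀L³/(45EI) = 392.2/EI
  at E: triangular load, peak 26.8: 7w₀L³/(360EI) = 343.2/EI
  at D: point load 36 at a = 1.74: Pab(L + b)/(6LEI) = 130.8/EI
  at E: point load 36 at a = 1.74: Pab(L + a)/(6LEI) = 87.19/EI
  θ_D0 = 523/EI,  θ_E0 = 430.3/EI
Flexibility coefficients: a unit moment at one end gives L/(3EI) there and L/(6EI) at the far end, so f₁₁ = f₂₂ = 2.9/EI and f₁₂ = f₂₁ = 1.45/EI.
Compatibility — zero rotation at each built-in end:
  2.9 M_D + 1.45 M_E = 523
  1.45 M_D + 2.9 M_E = 430.3
Solving the pair gives M_D = 141.5 kN·m and M_E = 77.64 kN·m (hogging).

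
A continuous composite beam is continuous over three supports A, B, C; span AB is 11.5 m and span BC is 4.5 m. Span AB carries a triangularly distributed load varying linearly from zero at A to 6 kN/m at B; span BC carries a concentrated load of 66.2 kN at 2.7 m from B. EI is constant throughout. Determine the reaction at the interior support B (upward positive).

R_B = 65.59 kN

Insert a hinge at B; M_B is the redundant, and each span becomes simply supported.
Rotations at B on the released spans (each span's end-slope, ×1/EI):
  span AB: triangular load, peak 6: w₀L³/(45EI) = 202.8/EI
  span BC: point load 66.2 at a = 2.7: Pab(L + b)/(6LEI) = 75.07/EI
  relative rotation θ_0 = (202.8 + 75.07)/EI = 277.9/EI
A unit hogging moment at B produces rotation L₁/(3EI) + L₂/(3EI) = 5.333/EI.
Compatibility: M_B·(L₁+L₂)/(3EI) = θ_0, giving M_B = 52.1 kN·m (hogging).
Span AB, ΣM about A with M_B applied at B: R_B^{AB}·11.5 = 264.5 + 52.1, so R_B^{AB} = 27.53 kN and R_A = 34.5 − 27.53 = 6.97 kN.
Span BC, ΣM about C: R_B^{BC}·4.5 = 119.2 + 52.1, so R_B^{BC} = 38.06 kN and R_C = 66.2 − 38.06 = 28.14 kN.
R_B = 27.53 + 38.06 = 65.59 kN.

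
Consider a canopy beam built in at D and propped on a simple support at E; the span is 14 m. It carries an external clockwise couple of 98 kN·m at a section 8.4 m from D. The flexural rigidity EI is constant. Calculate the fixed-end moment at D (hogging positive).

Choose R_E as the redundant. The primary structure is the cantilever fixed at D.
Deflection at E on the released cantilever, summing each load's contribution:
  clockwise couple 98 at a = 8.4: M₀a(2L − a)/(2EI) = 8067/EI
Tip deflection under a unit load at E: L³/(3EI) = 914.7/EI.
Compatibility at E: δ_0 − R_E·δ_{EE} = 0, so R_E = 8067/914.7 = 8.82 kN.
Moment equilibrium about D: M_D = Σ(load moments about D) − R_E·L = 98 − 8.82×14 = -25.48 kN·m.

M_D = -25.48 kN·m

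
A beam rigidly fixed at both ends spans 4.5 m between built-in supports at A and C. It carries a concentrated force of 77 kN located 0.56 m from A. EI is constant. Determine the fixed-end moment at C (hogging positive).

M_C = 4.698 kN·m

Release both end moments; the primary structure is a simply-supported span AC with redundants M_A and M_C.
Simple-span end rotations at A and C under the given loads:
  at A: point load 77 at a = 0.56: Pab(L + b)/(6LEI) = 53.11/EI
  at C: point load 77 at a = 0.56: Pab(L + a)/(6LEI) = 31.84/EI
  θ_A0 = 53.11/EI,  θ_C0 = 31.84/EI
Flexibility coefficients: a unit moment at one end gives L/(3EI) there and L/(6EI) at the far end, so f₁₁ = f₂₂ = 1.5/EI and f₁₂ = f₂₁ = 0.75/EI.
Compatibility — zero rotation at each built-in end:
  1.5 M_A + 0.75 M_C = 53.11
  0.75 M_A + 1.5 M_C = 31.84
Solving the pair gives M_A = 33.06 kN·m and M_C = 4.698 kN·m (hogging).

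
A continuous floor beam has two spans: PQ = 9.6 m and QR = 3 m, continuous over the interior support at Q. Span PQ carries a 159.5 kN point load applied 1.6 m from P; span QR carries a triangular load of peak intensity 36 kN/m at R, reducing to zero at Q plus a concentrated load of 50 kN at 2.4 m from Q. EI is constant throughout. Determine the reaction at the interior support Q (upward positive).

Insert a hinge at Q; M_Q is the redundant, and each span becomes simply supported.
Rotations at Q on the released spans (each span's end-slope, ×1/EI):
  span PQ: point load 159.5 at a = 1.6: Pab(L + a)/(6LEI) = 397/EI
  span QR: triangular load, peak 36: 7w₀L³/(360EI) = 18.9/EI
  span QR: point load 50 at a = 2.4: Pab(L + b)/(6LEI) = 14.4/EI
  relative rotation θ_0 = (397 + 33.3)/EI = 430.3/EI
A unit hogging moment at Q produces rotation L₁/(3EI) + L₂/(3EI) = 4.2/EI.
Compatibility: M_Q·(L₁+L₂)/(3EI) = θ_0, giving M_Q = 102.4 kN·m (hogging).
Span PQ, ΣM about P with M_Q applied at Q: R_Q^{PQ}·9.6 = 255.2 + 102.4, so R_Q^{PQ} = 37.25 kN and R_P = 159.5 − 37.25 = 122.2 kN.
Span QR, ΣM about R: R_Q^{QR}·3 = 84 + 102.4, so R_Q^{QR} = 62.15 kN and R_R = 104 − 62.15 = 41.85 kN.
R_Q = 37.25 + 62.15 = 99.4 kN.

R_Q = 99.4 kN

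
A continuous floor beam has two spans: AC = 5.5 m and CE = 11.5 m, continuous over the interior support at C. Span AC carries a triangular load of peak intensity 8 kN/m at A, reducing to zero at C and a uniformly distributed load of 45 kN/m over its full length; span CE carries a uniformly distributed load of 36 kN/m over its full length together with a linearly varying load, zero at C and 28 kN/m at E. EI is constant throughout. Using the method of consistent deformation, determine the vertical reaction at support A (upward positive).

R_A = 27.81 kN

Insert a hinge at C; M_C is the redundant, and each span becomes simply supported.
Discontinuity in slope at C on the released structure — sum the simple-span end rotations:
  span AC: triangular load, peak 8: 7w₀L³/(360EI) = 25.88/EI
  span AC: UDL 45: wL³/(24EI) = 312/EI
  span CE: UDL 36: wL³/(24EI) = 2281/EI
  span CE: triangular load, peak 28: 7w₀L³/(360EI) = 828/EI
  relative rotation θ_0 = (337.8 + 3109)/EI = 3447/EI
A unit hogging moment at C produces rotation L₁/(3EI) + L₂/(3EI) = 5.667/EI.
Slope continuity at C: θ_0 = M_C·5.667/EI, so M_C = 3447/5.667 = 608.3 kN·m (hogging).
Span AC, ΣM about A with M_C applied at C: R_C^{AC}·5.5 = 721 + 608.3, so R_C^{AC} = 241.7 kN and R_A = 269.5 − 241.7 = 27.81 kN.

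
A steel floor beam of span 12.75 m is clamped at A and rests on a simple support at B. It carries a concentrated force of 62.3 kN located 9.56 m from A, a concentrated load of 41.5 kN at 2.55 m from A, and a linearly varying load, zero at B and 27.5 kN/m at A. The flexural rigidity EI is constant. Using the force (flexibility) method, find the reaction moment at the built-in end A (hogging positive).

M_A = 467.4 kN·m

Release the roller at B. Primary structure: cantilever fixed at A.
Primary-structure tip deflection at B by superposition:
  point load 62.3 at a = 9.56: Pa²(3L − a)/(6EI) = 27226/EI
  point load 41.5 at a = 2.55: Pa²(3L − a)/(6EI) = 1606/EI
  triangular load, peak 27.5 at the fixed end: w₀L⁴/(30EI) = 24224/EI
  δ_0 = 53056/EI
Tip deflection under a unit load at B: L³/(3EI) = 690.9/EI.
The prop prevents deflection at B: R_B = δ_0/δ_{BB} = 53056/690.9 = 76.79 kN.
Moment equilibrium about A: M_A = Σ(load moments about A) − R_B·L = 1446 − 76.79×12.75 = 467.4 kN·m.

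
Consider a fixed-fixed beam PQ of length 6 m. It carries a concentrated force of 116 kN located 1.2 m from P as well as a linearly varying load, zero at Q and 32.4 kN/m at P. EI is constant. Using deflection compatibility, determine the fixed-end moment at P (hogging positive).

M_P = 147.4 kN·m

Release both end moments; the primary structure is a simply-supported span PQ with redundants M_P and M_Q.
Simple-span end rotations at P and Q under the given loads:
  at P: point load 116 at a = 1.2: Pab(L + b)/(6LEI) = 200.4/EI
  at Q: point load 116 at a = 1.2: Pab(L + a)/(6LEI) = 133.6/EI
  at P: triangular load, peak 32.4: w₀L³/(45EI) = 155.5/EI
  at Q: triangular load, peak 32.4: 7w₀L³/(360EI) = 136.1/EI
  θ_P0 = 356/EI,  θ_Q0 = 269.7/EI
Flexibility coefficients: a unit moment at one end gives L/(3EI) there and L/(6EI) at the far end, so f₁₁ = f₂₂ = 2/EI and f₁₂ = f₂₁ = 1/EI.
Compatibility — zero rotation at each built-in end:
  2 M_P + 1 M_Q = 356
  1 M_P + 2 M_Q = 269.7
Solving the pair gives M_P = 147.4 kN·m and M_Q = 61.15 kN·m (hogging).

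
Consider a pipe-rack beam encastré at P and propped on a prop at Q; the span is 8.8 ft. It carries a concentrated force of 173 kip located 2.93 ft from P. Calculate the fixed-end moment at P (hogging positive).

Take the reaction at Q as the redundant and release it; the primary structure is a cantilever fixed at P.
Free-end deflection of the primary structure under the applied loading (downward +):
  point load 173 at a = 2.93: Pa²(3L − a)/(6EI) = 5810/EI
Flexibility coefficient — unit upward force at Q: δ_{QQ} = L³/(3EI) = 227.2/EI.
Compatibility at Q: δ_0 − R_Q·δ_{QQ} = 0, so R_Q = 5810/227.2 = 25.58 kip.
Moment equilibrium about P: M_P = Σ(load moments about P) − R_Q·L = 506.9 − 25.58×8.8 = 281.8 kip·ft.

M_P = 281.8 kip·ft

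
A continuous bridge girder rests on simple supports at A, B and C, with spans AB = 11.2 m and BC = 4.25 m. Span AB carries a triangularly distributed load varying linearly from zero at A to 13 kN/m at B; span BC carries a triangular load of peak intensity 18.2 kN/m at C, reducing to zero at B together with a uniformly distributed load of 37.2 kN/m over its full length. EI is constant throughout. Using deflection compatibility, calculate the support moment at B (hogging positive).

M_B = 107.2 kN·m

Release continuity at B by inserting a hinge; the redundant is the internal moment M_B. The primary structure is two simply-supported spans AB and BC.
Rotations at B on the released spans (each span's end-slope, ×1/EI):
  span AB: triangular load, peak 13: w₀L³/(45EI) = 405.9/EI
  span BC: triangular load, peak 18.2: 7w₀L³/(360EI) = 27.17/EI
  span BC: UDL 37.2: wL³/(24EI) = 119/EI
  relative rotation θ_0 = (405.9 + 146.2)/EI = 552/EI
A unit hogging moment at B produces rotation L₁/(3EI) + L₂/(3EI) = 5.15/EI.
Slope continuity at B: θ_0 = M_B·5.15/EI, so M_B = 552/5.15 = 107.2 kN·m (hogging).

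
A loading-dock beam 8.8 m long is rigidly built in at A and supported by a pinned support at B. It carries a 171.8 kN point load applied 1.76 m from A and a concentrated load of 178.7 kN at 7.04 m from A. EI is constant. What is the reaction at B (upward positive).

R_B = 135.4 kN

Choose R_B as the redundant. The primary structure is the cantilever fixed at A.
Downward deflection at the released point B due to the loads:
  point load 171.8 at a = 1.76: Pa²(3L − a)/(6EI) = 2185/EI
  point load 178.7 at a = 7.04: Pa²(3L − a)/(6EI) = 28577/EI
  δ_0 = 30763/EI
Flexibility coefficient — unit upward force at B: δ_{BB} = L³/(3EI) = 227.2/EI.
The prop prevents deflection at B: R_B = δ_0/δ_{BB} = 30763/227.2 = 135.4 kN.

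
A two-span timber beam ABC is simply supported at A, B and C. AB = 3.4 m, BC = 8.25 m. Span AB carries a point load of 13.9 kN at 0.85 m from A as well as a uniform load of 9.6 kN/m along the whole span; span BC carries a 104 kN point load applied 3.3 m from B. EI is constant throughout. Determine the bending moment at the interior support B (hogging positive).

Insert a hinge at B; M_B is the redundant, and each span becomes simply supported.
Discontinuity in slope at B on the released structure — sum the simple-span end rotations:
  span AB: point load 13.9 at a = 0.85: Pab(L + a)/(6LEI) = 6.277/EI
  span AB: UDL 9.6: wL³/(24EI) = 15.72/EI
  span BC: point load 104 at a = 3.3: Pab(L + b)/(6LEI) = 453/EI
  relative rotation θ_0 = (22 + 453)/EI = 475/EI
A unit hogging moment at B produces rotation L₁/(3EI) + L₂/(3EI) = 3.883/EI.
Slope continuity at B: θ_0 = M_B·3.883/EI, so M_B = 475/3.883 = 122.3 kN·m (hogging).

M_B = 122.3 kN·m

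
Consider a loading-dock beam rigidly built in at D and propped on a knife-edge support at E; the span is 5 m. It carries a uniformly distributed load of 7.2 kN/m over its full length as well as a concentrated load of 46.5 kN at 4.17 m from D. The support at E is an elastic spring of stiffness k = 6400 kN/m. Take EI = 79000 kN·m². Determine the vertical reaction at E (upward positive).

Remove the prop at E; the released (primary) structure is a cantilever built in at D.
Free-end deflection of the primary structure under the applied loading (downward +):
  UDL 7.2: wL⁴/(8EI) = 562.5/EI
  point load 46.5 at a = 4.17: Pa²(3L − a)/(6EI) = 1459/EI
  δ_0 = 2022/EI
Flexibility coefficient — unit upward force at E: δ_{EE} = L³/(3EI) = 41.67/EI.
With EI = 79000 kN·m²: δ_0 = 0.025595 m and δ_{EE} = 0.000527 m/kN.
Compatibility — the spring shortens by R_E/k under the reaction it provides: δ_0 − R_E·δ_{EE} = R_E/k. With 1/k = 0.000156 m/kN, R_E = δ_0 / (δ_{EE} + 1/k) = 0.025595 / (0.000527 + 0.000156) = 37.44 kN.

R_E = 37.44 kN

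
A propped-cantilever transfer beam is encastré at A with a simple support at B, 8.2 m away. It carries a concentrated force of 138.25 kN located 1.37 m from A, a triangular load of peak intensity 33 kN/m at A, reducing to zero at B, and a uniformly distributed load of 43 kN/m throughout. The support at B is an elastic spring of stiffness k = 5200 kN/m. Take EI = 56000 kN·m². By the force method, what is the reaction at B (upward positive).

R_B = 155.6 kN

Choose R_B as the redundant. The primary structure is the cantilever fixed at A.
Primary-structure tip deflection at B by superposition:
  point load 138.25 at a = 1.37: Pa²(3L − a)/(6EI) = 1005/EI
  triangular load, peak 33 at the fixed end: w₀L⁴/(30EI) = 4973/EI
  UDL 43: wL⁴/(8EI) = 24302/EI
  δ_0 = 30280/EI
Flexibility coefficient — unit upward force at B: δ_{BB} = L³/(3EI) = 183.8/EI.
With EI = 56000 kN·m²: δ_0 = 0.54071 m and δ_{BB} = 0.003282 m/kN.
Compatibility — the spring shortens by R_B/k under the reaction it provides: δ_0 − R_B·δ_{BB} = R_B/k. With 1/k = 0.000192 m/kN, R_B = δ_0 / (δ_{BB} + 1/k) = 0.54071 / (0.003282 + 0.000192) = 155.6 kN.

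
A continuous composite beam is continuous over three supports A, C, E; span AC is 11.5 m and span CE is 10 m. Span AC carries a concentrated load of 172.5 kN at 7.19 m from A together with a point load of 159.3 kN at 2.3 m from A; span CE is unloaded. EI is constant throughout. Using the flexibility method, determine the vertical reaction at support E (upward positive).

R_E = -29.61 kN

Take M_C as the redundant. Released structure: two simple spans AC and CE with a hinge at C.
Rotations at C on the released spans (each span's end-slope, ×1/EI):
  span AC: point load 172.5 at a = 7.19: Pab(L + a)/(6LEI) = 1448/EI
  span AC: point load 159.3 at a = 2.3: Pab(L + a)/(6LEI) = 674.2/EI
  relative rotation θ_0 = (2122 + 0)/EI = 2122/EI
A unit hogging moment at C produces rotation L₁/(3EI) + L₂/(3EI) = 7.167/EI.
Compatibility: M_C·(L₁+L₂)/(3EI) = θ_0, giving M_C = 296.1 kN·m (hogging).
Span CE, ΣM about E: R_C^{CE}·10 = 0 + 296.1, so R_C^{CE} = 29.61 kN and R_E = 0 − 29.61 = -29.61 kN.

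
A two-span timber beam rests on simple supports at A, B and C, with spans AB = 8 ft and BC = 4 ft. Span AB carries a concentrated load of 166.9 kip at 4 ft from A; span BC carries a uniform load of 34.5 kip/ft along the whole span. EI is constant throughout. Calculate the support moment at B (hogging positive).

M_B = 189.9 kip·ft

Release continuity at B by inserting a hinge; the redundant is the internal moment M_B. The primary structure is two simply-supported spans AB and BC.
Discontinuity in slope at B on the released structure — sum the simple-span end rotations:
  span AB: point load 166.9 at a = 4: Pab(L + a)/(6LEI) = 667.6/EI
  span BC: UDL 34.5: wL³/(24EI) = 92/EI
  relative rotation θ_0 = (667.6 + 92)/EI = 759.6/EI
A unit hogging moment at B produces rotation L₁/(3EI) + L₂/(3EI) = 4/EI.
Slope continuity at B: θ_0 = M_B·4/EI, so M_B = 759.6/4 = 189.9 kip·ft (hogging).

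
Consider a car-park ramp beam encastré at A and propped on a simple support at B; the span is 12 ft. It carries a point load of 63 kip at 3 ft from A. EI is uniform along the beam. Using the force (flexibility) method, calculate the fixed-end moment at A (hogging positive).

M_A = 124 kip·ft

Release the roller at B. Primary structure: cantilever fixed at A.
Deflection at B on the released cantilever, summing each load's contribution:
  point load 63 at a = 3: Pa²(3L − a)/(6EI) = 3118/EI
Tip deflection under a unit load at B: L³/(3EI) = 576/EI.
Compatibility at B: δ_0 − R_B·δ_{BB} = 0, so R_B = 3118/576 = 5.414 kip.
Moment equilibrium about A: M_A = Σ(load moments about A) − R_B·L = 189 − 5.414×12 = 124 kip·ft.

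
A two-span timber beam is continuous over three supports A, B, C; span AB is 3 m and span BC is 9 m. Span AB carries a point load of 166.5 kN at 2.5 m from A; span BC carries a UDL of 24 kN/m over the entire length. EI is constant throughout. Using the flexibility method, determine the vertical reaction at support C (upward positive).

Take M_B as the redundant. Released structure: two simple spans AB and BC with a hinge at B.
Rotations at B on the released spans (each span's end-slope, ×1/EI):
  span AB: point load 166.5 at a = 2.5: Pab(L + a)/(6LEI) = 63.59/EI
  span BC: UDL 24: wL³/(24EI) = 729/EI
  relative rotation θ_0 = (63.59 + 729)/EI = 792.6/EI
A unit hogging moment at B produces rotation L₁/(3EI) + L₂/(3EI) = 4/EI.
Compatibility: M_B·(L₁+L₂)/(3EI) = θ_0, giving M_B = 198.1 kN·m (hogging).
Span BC, ΣM about C: R_B^{BC}·9 = 972 + 198.1, so R_B^{BC} = 130 kN and R_C = 216 − 130 = 85.98 kN.

R_C = 85.98 kN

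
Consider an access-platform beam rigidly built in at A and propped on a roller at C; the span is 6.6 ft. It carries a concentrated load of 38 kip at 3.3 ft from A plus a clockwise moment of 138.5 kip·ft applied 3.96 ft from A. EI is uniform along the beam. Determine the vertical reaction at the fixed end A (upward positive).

R_A = -0.3159 kip

Choose R_C as the redundant. The primary structure is the cantilever fixed at A.
Primary-structure tip deflection at C by superposition:
  point load 38 at a = 3.3: Pa²(3L − a)/(6EI) = 1138/EI
  clockwise couple 138.5 at a = 3.96: M₀a(2L − a)/(2EI) = 2534/EI
  δ_0 = 3672/EI
Tip deflection under a unit load at C: L³/(3EI) = 95.83/EI.
Compatibility at C: δ_0 − R_C·δ_{CC} = 0, so R_C = 3672/95.83 = 38.32 kip.
Vertical equilibrium: R_A = ΣP − R_C = 38 − 38.32 = -0.3159 kip.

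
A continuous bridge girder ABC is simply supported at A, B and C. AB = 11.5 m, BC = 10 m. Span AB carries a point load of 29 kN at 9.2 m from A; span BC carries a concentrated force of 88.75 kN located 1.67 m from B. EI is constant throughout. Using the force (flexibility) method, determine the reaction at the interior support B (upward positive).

R_B = 111.8 kN

Insert a hinge at B; M_B is the redundant, and each span becomes simply supported.
End slopes at the hinge B, treating each span as simply supported:
  span AB: point load 29 at a = 9.2: Pab(L + a)/(6LEI) = 184.1/EI
  span BC: point load 88.75 at a = 1.67: Pab(L + b)/(6LEI) = 377.2/EI
  relative rotation θ_0 = (184.1 + 377.2)/EI = 561.3/EI
A unit hogging moment at B produces rotation L₁/(3EI) + L₂/(3EI) = 7.167/EI.
Compatibility: M_B·(L₁+L₂)/(3EI) = θ_0, giving M_B = 78.32 kN·m (hogging).
Span AB, ΣM about A with M_B applied at B: R_B^{AB}·11.5 = 266.8 + 78.32, so R_B^{AB} = 30.01 kN and R_A = 29 − 30.01 = -1.01 kN.
Span BC, ΣM about C: R_B^{BC}·10 = 739.3 + 78.32, so R_B^{BC} = 81.76 kN and R_C = 88.75 − 81.76 = 6.99 kN.
R_B = 30.01 + 81.76 = 111.8 kN.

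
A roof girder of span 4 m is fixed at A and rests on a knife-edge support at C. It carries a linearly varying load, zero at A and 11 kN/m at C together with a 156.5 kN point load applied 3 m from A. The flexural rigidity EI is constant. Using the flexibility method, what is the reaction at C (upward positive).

Choose R_C as the redundant. The primary structure is the cantilever fixed at A.
Primary-structure tip deflection at C by superposition:
  triangular load, peak 11 at the free end: 11w₀L⁴/(120EI) = 258.1/EI
  point load 156.5 at a = 3: Pa²(3L − a)/(6EI) = 2113/EI
  δ_0 = 2371/EI
Tip deflection under a unit load at C: L³/(3EI) = 21.33/EI.
The prop prevents deflection at C: R_C = δ_0/δ_{CC} = 2371/21.33 = 111.1 kN.

R_C = 111.1 kN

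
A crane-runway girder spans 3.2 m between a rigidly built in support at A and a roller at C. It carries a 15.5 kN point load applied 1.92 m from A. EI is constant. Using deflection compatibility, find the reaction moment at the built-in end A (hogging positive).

Remove the prop at C; the released (primary) structure is a cantilever built in at A.
Deflection at C on the released cantilever, summing each load's contribution:
  point load 15.5 at a = 1.92: Pa²(3L − a)/(6EI) = 73.14/EI
Flexibility coefficient — unit upward force at C: δ_{CC} = L³/(3EI) = 10.92/EI.
The prop prevents deflection at C: R_C = δ_0/δ_{CC} = 73.14/10.92 = 6.696 kN.
Moment equilibrium about A: M_A = Σ(load moments about A) − R_C·L = 29.76 − 6.696×3.2 = 8.333 kN·m.

M_A = 8.333 kN·m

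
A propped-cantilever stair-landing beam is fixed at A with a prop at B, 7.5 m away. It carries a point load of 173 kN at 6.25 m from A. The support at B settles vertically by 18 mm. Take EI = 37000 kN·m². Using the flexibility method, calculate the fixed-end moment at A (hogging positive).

M_A = 140.6 kN·m

Take the reaction at B as the redundant and release it; the primary structure is a cantilever fixed at A.
Downward deflection at the released point B due to the loads:
  point load 173 at a = 6.25: Pa²(3L − a)/(6EI) = 18302/EI
Flexibility coefficient — unit upward force at B: δ_{BB} = L³/(3EI) = 140.6/EI.
With EI = 37000 kN·m²: δ_0 = 0.49466 m and δ_{BB} = 0.003801 m/kN.
Compatibility — the beam at B must follow the support down by 0.018 m: δ_0 − R_B·δ_{BB} = 0.018, so R_B = (0.49466 − 0.018)/0.003801 = 125.4 kN.
Moment equilibrium about A: M_A = Σ(load moments about A) − R_B·L = 1081 − 125.4×7.5 = 140.6 kN·m.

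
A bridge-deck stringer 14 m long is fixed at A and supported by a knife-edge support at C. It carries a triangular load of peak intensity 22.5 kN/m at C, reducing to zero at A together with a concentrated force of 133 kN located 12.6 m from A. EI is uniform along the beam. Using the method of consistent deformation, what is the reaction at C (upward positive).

Release the roller at C. Primary structure: cantilever fixed at A.
Deflection at C on the released cantilever, summing each load's contribution:
  triangular load, peak 22.5 at the free end: 11w₀L⁴/(120EI) = 79233/EI
  point load 133 at a = 12.6: Pa²(3L − a)/(6EI) = 103464/EI
  δ_0 = 182697/EI
Flexibility coefficient — unit upward force at C: δ_{CC} = L³/(3EI) = 914.7/EI.
Compatibility at C: δ_0 − R_C·δ_{CC} = 0, so R_C = 182697/914.7 = 199.7 kN.

R_C = 199.7 kN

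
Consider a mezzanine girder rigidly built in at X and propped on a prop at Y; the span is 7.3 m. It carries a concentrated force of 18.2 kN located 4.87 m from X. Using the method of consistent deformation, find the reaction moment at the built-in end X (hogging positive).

M_X = 19.66 kN·m

Release the roller at Y. Primary structure: cantilever fixed at X.
Primary-structure tip deflection at Y by superposition:
  point load 18.2 at a = 4.87: Pa²(3L − a)/(6EI) = 1225/EI
Tip deflection under a unit load at Y: L³/(3EI) = 129.7/EI.
The prop prevents deflection at Y: R_Y = δ_0/δ_{YY} = 1225/129.7 = 9.448 kN.
Moment equilibrium about X: M_X = Σ(load moments about X) − R_Y·L = 88.63 − 9.448×7.3 = 19.66 kN·m.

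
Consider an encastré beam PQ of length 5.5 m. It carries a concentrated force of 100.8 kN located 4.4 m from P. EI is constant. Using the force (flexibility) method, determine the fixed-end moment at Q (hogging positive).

M_Q = 70.96 kN·m

Take the two fixed-end moments M_P, M_Q as redundants; the released structure is the simple span PQ.
On the primary (simply-supported) span, the end slopes from the loading are:
  at P: point load 100.8 at a = 4.4: Pab(L + b)/(6LEI) = 97.57/EI
  at Q: point load 100.8 at a = 4.4: Pab(L + a)/(6LEI) = 146.4/EI
  θ_P0 = 97.57/EI,  θ_Q0 = 146.4/EI
Flexibility coefficients: a unit moment at one end gives L/(3EI) there and L/(6EI) at the far end, so f₁₁ = f₂₂ = 1.833/EI and f₁₂ = f₂₁ = 0.9167/EI.
Compatibility — zero rotation at each built-in end:
  1.833 M_P + 0.9167 M_Q = 97.57
  0.9167 M_P + 1.833 M_Q = 146.4
Solving the pair gives M_P = 17.74 kN·m and M_Q = 70.96 kN·m (hogging).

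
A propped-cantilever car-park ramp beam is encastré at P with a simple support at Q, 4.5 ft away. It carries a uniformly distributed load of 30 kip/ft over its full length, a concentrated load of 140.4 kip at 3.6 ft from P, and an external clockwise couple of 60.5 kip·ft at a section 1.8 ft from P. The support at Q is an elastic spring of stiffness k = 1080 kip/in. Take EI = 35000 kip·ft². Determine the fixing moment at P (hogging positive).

Choose R_Q as the redundant. The primary structure is the cantilever fixed at P.
Free-end deflection of the primary structure under the applied loading (downward +):
  UDL 30: wL⁴/(8EI) = 1538/EI
  point load 140.4 at a = 3.6: Pa²(3L − a)/(6EI) = 3002/EI
  clockwise couple 60.5 at a = 1.8: M₀a(2L − a)/(2EI) = 392/EI
  δ_0 = 4932/EI
Flexibility coefficient — unit upward force at Q: δ_{QQ} = L³/(3EI) = 30.38/EI.
With EI = 35000 kip·ft²: δ_0 = 0.14092 ft and δ_{QQ} = 0.000868 ft/kip.
Compatibility — the spring shortens by R_Q/k under the reaction it provides: δ_0 − R_Q·δ_{QQ} = R_Q/k. With 1/k = 1/(1080×12) ft/kip = 0.000077 ft/kip, R_Q = δ_0 / (δ_{QQ} + 1/k) = 0.14092 / (0.000868 + 0.000077) = 149.1 kip.
Moment equilibrium about P: M_P = Σ(load moments about P) − R_Q·L = 869.7 − 149.1×4.5 = 198.7 kip·ft.

M_P = 198.7 kip·ft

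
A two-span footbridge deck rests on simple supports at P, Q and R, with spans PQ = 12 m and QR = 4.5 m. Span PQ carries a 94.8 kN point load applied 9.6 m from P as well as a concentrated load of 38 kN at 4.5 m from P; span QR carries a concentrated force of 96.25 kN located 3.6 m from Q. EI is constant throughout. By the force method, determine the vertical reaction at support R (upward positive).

R_R = 36.13 kN

Insert a hinge at Q; M_Q is the redundant, and each span becomes simply supported.
Rotations at Q on the released spans (each span's end-slope, ×1/EI):
  span PQ: point load 94.8 at a = 9.6: Pab(L + a)/(6LEI) = 655.3/EI
  span PQ: point load 38 at a = 4.5: Pab(L + a)/(6LEI) = 293.9/EI
  span QR: point load 96.25 at a = 3.6: Pab(L + b)/(6LEI) = 62.37/EI
  relative rotation θ_0 = (949.2 + 62.37)/EI = 1012/EI
A unit hogging moment at Q produces rotation L₁/(3EI) + L₂/(3EI) = 5.5/EI.
Compatibility: M_Q·(L₁+L₂)/(3EI) = θ_0, giving M_Q = 183.9 kN·m (hogging).
Span QR, ΣM about R: R_Q^{QR}·4.5 = 86.62 + 183.9, so R_Q^{QR} = 60.12 kN and R_R = 96.25 − 60.12 = 36.13 kN.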